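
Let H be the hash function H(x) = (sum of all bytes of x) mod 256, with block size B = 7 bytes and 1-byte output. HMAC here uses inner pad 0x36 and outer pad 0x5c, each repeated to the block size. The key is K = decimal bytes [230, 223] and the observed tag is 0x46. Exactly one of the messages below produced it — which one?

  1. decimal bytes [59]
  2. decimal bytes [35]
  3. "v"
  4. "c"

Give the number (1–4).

3

Key decimal bytes [230, 223] = e6 df is 2 bytes ≤ B = 7; zero-pad to 7 bytes: K' = e6 df 00 00 00 00 00.
K' ⊕ ipad = d0 e9 36 36 36 36 36; K' ⊕ opad = ba 83 5c 5c 5c 5c 5c.
m1: inner = H(d0 e9 36 36 36 36 36 3b) = 02; tag = H(ba 83 5c 5c 5c 5c 5c 02) = 0b
m2: inner = H(d0 e9 36 36 36 36 36 23) = ea; tag = H(ba 83 5c 5c 5c 5c 5c ea) = f3
m3: inner = H(d0 e9 36 36 36 36 36 76) = 3d; tag = H(ba 83 5c 5c 5c 5c 5c 3d) = 46 ← matches
m4: inner = H(d0 e9 36 36 36 36 36 63) = 2a; tag = H(ba 83 5c 5c 5c 5c 5c 2a) = 33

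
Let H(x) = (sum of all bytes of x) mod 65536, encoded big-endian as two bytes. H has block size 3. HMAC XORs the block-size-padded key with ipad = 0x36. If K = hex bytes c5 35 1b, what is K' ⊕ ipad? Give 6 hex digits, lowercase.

Key hex bytes c5 35 1b is exactly B = 3 bytes: K' = c5 35 1b.
XOR each byte with 0x36: c5⊕36=f3, 35⊕36=03, 1b⊕36=2d.

f3032d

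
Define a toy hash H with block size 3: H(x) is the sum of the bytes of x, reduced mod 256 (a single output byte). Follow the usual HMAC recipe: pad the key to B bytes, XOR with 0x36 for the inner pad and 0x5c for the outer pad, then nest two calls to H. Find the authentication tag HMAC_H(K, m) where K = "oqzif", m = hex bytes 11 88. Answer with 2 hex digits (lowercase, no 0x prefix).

51

Key "oqzif" = 6f 71 7a 69 66 is 5 bytes > B = 3, so hash it first: H(key) = 29, then zero-pad to 3 bytes: K' = 29 00 00.
K' ⊕ ipad = 1f 36 36.  K' ⊕ opad = 75 5c 5c.
Inner input = (K'⊕ipad) ∥ m = 1f 36 36 ∥ 11 88.
Inner hash: sum = 31+54+54+17+136 = 292; mod 256 = 36 → 24.
Outer input = (K'⊕opad) ∥ inner = 75 5c 5c ∥ 24.
Outer hash (tag): sum = 117+92+92+36 = 337; mod 256 = 81 → 51.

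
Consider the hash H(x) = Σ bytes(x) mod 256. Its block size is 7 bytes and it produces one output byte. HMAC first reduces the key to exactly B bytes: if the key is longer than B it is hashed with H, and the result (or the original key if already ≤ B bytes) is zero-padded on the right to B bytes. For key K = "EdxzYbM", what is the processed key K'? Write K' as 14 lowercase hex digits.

Key "EdxzYbM" = 45 64 78 7a 59 62 4d is exactly B = 7 bytes: K' = 45 64 78 7a 59 62 4d.

4564787a59624d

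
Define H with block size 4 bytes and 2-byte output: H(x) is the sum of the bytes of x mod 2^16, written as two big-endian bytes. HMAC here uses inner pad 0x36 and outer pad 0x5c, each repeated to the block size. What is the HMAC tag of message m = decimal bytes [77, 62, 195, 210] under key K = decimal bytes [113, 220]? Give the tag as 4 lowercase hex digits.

0225

Key decimal bytes [113, 220] = 71 dc is 2 bytes ≤ B = 4; zero-pad to 4 bytes: K' = 71 dc 00 00.
K' ⊕ ipad = 47 ea 36 36.  K' ⊕ opad = 2d 80 5c 5c.
Inner input = (K'⊕ipad) ∥ m = 47 ea 36 36 ∥ 4d 3e c3 d2.
Inner hash: sum = 71+234+54+54+77+62+195+210 = 957 → 03 bd.
Outer input = (K'⊕opad) ∥ inner = 2d 80 5c 5c ∥ 03 bd.
Outer hash (tag): sum = 45+128+92+92+3+189 = 549 → 02 25.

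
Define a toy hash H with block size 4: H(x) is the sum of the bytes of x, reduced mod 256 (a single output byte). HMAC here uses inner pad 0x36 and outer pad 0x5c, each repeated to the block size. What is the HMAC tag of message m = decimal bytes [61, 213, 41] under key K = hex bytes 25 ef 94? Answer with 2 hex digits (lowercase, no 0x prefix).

Key hex bytes 25 ef 94 is 3 bytes ≤ B = 4; zero-pad to 4 bytes: K' = 25 ef 94 00.
K' ⊕ ipad = 13 d9 a2 36.  K' ⊕ opad = 79 b3 c8 5c.
Inner input = (K'⊕ipad) ∥ m = 13 d9 a2 36 ∥ 3d d5 29.
Inner hash: sum = 19+217+162+54+61+213+41 = 767; mod 256 = 255 → ff.
Outer input = (K'⊕opad) ∥ inner = 79 b3 c8 5c ∥ ff.
Outer hash (tag): sum = 121+179+200+92+255 = 847; mod 256 = 79 → 4f.

4f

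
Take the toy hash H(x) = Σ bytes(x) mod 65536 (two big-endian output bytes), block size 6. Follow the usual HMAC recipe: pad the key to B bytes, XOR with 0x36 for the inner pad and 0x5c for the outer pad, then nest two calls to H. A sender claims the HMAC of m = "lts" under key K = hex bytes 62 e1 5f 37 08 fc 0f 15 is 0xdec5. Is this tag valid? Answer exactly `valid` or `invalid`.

invalid

Key hex bytes 62 e1 5f 37 08 fc 0f 15 is 8 bytes > B = 6, so hash it first: H(key) = 03 01, then zero-pad to 6 bytes: K' = 03 01 00 00 00 00.
K' ⊕ ipad = 35 37 36 36 36 36; K' ⊕ opad = 5f 5d 5c 5c 5c 5c.
Inner hash: sum = 53+55+54+54+54+54+108+116+115 = 663 → 02 97.
Outer hash (recomputed tag): sum = 95+93+92+92+92+92+2+151 = 709 → 02 c5.
Recomputed tag = 02c5; claimed = dec5 → mismatch.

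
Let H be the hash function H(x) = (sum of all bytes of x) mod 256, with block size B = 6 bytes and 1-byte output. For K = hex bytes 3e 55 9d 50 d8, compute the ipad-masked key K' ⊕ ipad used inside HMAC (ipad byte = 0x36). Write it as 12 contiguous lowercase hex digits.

0863ab66ee36

Key hex bytes 3e 55 9d 50 d8 is 5 bytes ≤ B = 6; zero-pad to 6 bytes: K' = 3e 55 9d 50 d8 00.
XOR each byte with 0x36: 3e⊕36=08, 55⊕36=63, 9d⊕36=ab, 50⊕36=66, d8⊕36=ee, 00⊕36=36.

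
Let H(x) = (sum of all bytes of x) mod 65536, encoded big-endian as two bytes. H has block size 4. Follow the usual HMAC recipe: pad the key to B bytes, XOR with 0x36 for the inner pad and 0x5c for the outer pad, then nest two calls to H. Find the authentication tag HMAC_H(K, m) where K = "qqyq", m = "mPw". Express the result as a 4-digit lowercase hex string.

Key "qqyq" = 71 71 79 71 is exactly B = 4 bytes: K' = 71 71 79 71.
K' ⊕ ipad = 47 47 4f 47.  K' ⊕ opad = 2d 2d 25 2d.
Inner input = (K'⊕ipad) ∥ m = 47 47 4f 47 ∥ 6d 50 77.
Inner hash: sum = 71+71+79+71+109+80+119 = 600 → 02 58.
Outer input = (K'⊕opad) ∥ inner = 2d 2d 25 2d ∥ 02 58.
Outer hash (tag): sum = 45+45+37+45+2+88 = 262 → 01 06.

0106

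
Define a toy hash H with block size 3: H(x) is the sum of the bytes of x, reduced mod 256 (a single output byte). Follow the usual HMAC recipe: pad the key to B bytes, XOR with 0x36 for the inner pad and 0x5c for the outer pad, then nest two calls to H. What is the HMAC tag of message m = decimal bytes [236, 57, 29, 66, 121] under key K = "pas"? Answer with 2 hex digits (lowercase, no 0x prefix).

77

Key "pas" = 70 61 73 is exactly B = 3 bytes: K' = 70 61 73.
K' ⊕ ipad = 46 57 45.  K' ⊕ opad = 2c 3d 2f.
Inner input = (K'⊕ipad) ∥ m = 46 57 45 ∥ ec 39 1d 42 79.
Inner hash: sum = 70+87+69+236+57+29+66+121 = 735; mod 256 = 223 → df.
Outer input = (K'⊕opad) ∥ inner = 2c 3d 2f ∥ df.
Outer hash (tag): sum = 44+61+47+223 = 375; mod 256 = 119 → 77.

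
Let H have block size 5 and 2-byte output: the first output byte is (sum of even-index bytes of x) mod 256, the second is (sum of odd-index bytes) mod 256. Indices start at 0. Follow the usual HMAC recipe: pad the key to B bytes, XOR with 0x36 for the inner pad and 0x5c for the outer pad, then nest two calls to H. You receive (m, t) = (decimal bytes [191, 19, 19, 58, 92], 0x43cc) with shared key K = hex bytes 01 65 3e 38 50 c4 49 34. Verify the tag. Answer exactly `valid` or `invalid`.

valid

Key hex bytes 01 65 3e 38 50 c4 49 34 is 8 bytes > B = 5, so hash it first: H(key) = d8 95, then zero-pad to 5 bytes: K' = d8 95 00 00 00.
K' ⊕ ipad = ee a3 36 36 36; K' ⊕ opad = 84 c9 5c 5c 5c.
Inner hash: even-index sum = 423 mod 256 = 167; odd-index sum = 519 mod 256 = 7 → a7 07.
Outer hash (recomputed tag): even-index sum = 323 mod 256 = 67; odd-index sum = 460 mod 256 = 204 → 43 cc.
Recomputed tag = 43cc; claimed = 43cc → match.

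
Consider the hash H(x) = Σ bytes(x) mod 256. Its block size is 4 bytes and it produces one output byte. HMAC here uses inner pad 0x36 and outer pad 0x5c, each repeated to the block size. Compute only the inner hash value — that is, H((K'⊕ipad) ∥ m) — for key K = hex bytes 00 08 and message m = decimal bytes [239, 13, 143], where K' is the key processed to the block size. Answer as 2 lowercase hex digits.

6b

Key hex bytes 00 08 is 2 bytes ≤ B = 4; zero-pad to 4 bytes: K' = 00 08 00 00.
K' ⊕ ipad = 36 3e 36 36.
Inner input = 36 3e 36 36 ∥ ef 0d 8f.
Inner hash: sum = 54+62+54+54+239+13+143 = 619; mod 256 = 107 → 6b.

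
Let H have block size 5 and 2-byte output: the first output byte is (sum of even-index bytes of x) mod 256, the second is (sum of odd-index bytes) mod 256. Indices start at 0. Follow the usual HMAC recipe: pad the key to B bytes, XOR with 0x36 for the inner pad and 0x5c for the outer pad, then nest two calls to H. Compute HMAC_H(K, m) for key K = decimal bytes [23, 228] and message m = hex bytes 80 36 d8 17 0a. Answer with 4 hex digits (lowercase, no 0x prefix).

6dee

Key decimal bytes [23, 228] = 17 e4 is 2 bytes ≤ B = 5; zero-pad to 5 bytes: K' = 17 e4 00 00 00.
K' ⊕ ipad = 21 d2 36 36 36.  K' ⊕ opad = 4b b8 5c 5c 5c.
Inner input = (K'⊕ipad) ∥ m = 21 d2 36 36 36 ∥ 80 36 d8 17 0a.
Inner hash: even-index sum = 218 mod 256 = 218; odd-index sum = 618 mod 256 = 106 → da 6a.
Outer input = (K'⊕opad) ∥ inner = 4b b8 5c 5c 5c ∥ da 6a.
Outer hash (tag): even-index sum = 365 mod 256 = 109; odd-index sum = 494 mod 256 = 238 → 6d ee.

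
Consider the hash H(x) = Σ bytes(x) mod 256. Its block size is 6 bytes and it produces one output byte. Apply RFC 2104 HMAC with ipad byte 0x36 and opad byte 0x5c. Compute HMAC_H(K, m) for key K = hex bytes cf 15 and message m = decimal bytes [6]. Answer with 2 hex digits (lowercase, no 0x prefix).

46

Key hex bytes cf 15 is 2 bytes ≤ B = 6; zero-pad to 6 bytes: K' = cf 15 00 00 00 00.
K' ⊕ ipad = f9 23 36 36 36 36.  K' ⊕ opad = 93 49 5c 5c 5c 5c.
Inner input = (K'⊕ipad) ∥ m = f9 23 36 36 36 36 ∥ 06.
Inner hash: sum = 249+35+54+54+54+54+6 = 506; mod 256 = 250 → fa.
Outer input = (K'⊕opad) ∥ inner = 93 49 5c 5c 5c 5c ∥ fa.
Outer hash (tag): sum = 147+73+92+92+92+92+250 = 838; mod 256 = 70 → 46.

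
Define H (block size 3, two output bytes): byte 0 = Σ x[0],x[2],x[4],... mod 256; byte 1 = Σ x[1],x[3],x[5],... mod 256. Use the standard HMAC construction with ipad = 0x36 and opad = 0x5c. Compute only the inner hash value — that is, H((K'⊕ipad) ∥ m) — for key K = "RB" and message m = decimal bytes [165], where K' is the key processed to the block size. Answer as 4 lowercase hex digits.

9a19

Key "RB" = 52 42 is 2 bytes ≤ B = 3; zero-pad to 3 bytes: K' = 52 42 00.
K' ⊕ ipad = 64 74 36.
Inner input = 64 74 36 ∥ a5.
Inner hash: even-index sum = 154 mod 256 = 154; odd-index sum = 281 mod 256 = 25 → 9a 19.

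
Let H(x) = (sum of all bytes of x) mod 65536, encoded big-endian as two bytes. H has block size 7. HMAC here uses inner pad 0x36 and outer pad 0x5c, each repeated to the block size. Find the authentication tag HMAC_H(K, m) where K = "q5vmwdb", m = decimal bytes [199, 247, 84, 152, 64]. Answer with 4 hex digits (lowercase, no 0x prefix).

Key "q5vmwdb" = 71 35 76 6d 77 64 62 is exactly B = 7 bytes: K' = 71 35 76 6d 77 64 62.
K' ⊕ ipad = 47 03 40 5b 41 52 54.  K' ⊕ opad = 2d 69 2a 31 2b 38 3e.
Inner input = (K'⊕ipad) ∥ m = 47 03 40 5b 41 52 54 ∥ c7 f7 54 98 40.
Inner hash: sum = 71+3+64+91+65+82+84+199+247+84+152+64 = 1206 → 04 b6.
Outer input = (K'⊕opad) ∥ inner = 2d 69 2a 31 2b 38 3e ∥ 04 b6.
Outer hash (tag): sum = 45+105+42+49+43+56+62+4+182 = 588 → 02 4c.

024c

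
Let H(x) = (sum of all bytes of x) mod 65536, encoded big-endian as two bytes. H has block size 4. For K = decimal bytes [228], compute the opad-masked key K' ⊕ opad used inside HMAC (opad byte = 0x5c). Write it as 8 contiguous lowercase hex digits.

b85c5c5c

Key decimal bytes [228] = e4 is 1 byte ≤ B = 4; zero-pad to 4 bytes: K' = e4 00 00 00.
XOR each byte with 0x5c: e4⊕5c=b8, 00⊕5c=5c, 00⊕5c=5c, 00⊕5c=5c.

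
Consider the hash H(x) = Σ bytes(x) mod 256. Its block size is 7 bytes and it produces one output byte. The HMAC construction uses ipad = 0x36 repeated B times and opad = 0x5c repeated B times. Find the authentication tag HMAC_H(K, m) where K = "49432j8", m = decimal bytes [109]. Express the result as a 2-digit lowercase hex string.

Key "49432j8" = 34 39 34 33 32 6a 38 is exactly B = 7 bytes: K' = 34 39 34 33 32 6a 38.
K' ⊕ ipad = 02 0f 02 05 04 5c 0e.  K' ⊕ opad = 68 65 68 6f 6e 36 64.
Inner input = (K'⊕ipad) ∥ m = 02 0f 02 05 04 5c 0e ∥ 6d.
Inner hash: sum = 2+15+2+5+4+92+14+109 = 243 → f3.
Outer input = (K'⊕opad) ∥ inner = 68 65 68 6f 6e 36 64 ∥ f3.
Outer hash (tag): sum = 104+101+104+111+110+54+100+243 = 927; mod 256 = 159 → 9f.

9f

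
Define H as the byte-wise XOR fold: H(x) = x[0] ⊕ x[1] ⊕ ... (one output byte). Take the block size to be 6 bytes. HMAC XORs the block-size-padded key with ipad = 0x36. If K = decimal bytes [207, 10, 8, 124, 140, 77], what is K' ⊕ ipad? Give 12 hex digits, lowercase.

Key decimal bytes [207, 10, 8, 124, 140, 77] = cf 0a 08 7c 8c 4d is exactly B = 6 bytes: K' = cf 0a 08 7c 8c 4d.
XOR each byte with 0x36: cf⊕36=f9, 0a⊕36=3c, 08⊕36=3e, 7c⊕36=4a, 8c⊕36=ba, 4d⊕36=7b.

f93c3e4aba7b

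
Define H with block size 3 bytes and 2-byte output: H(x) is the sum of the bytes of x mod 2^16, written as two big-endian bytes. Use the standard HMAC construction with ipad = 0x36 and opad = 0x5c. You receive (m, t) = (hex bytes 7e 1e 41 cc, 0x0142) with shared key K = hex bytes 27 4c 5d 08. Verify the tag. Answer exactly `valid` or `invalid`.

Key hex bytes 27 4c 5d 08 is 4 bytes > B = 3, so hash it first: H(key) = 00 d8, then zero-pad to 3 bytes: K' = 00 d8 00.
K' ⊕ ipad = 36 ee 36; K' ⊕ opad = 5c 84 5c.
Inner hash: sum = 54+238+54+126+30+65+204 = 771 → 03 03.
Outer hash (recomputed tag): sum = 92+132+92+3+3 = 322 → 01 42.
Recomputed tag = 0142; claimed = 0142 → match.

valid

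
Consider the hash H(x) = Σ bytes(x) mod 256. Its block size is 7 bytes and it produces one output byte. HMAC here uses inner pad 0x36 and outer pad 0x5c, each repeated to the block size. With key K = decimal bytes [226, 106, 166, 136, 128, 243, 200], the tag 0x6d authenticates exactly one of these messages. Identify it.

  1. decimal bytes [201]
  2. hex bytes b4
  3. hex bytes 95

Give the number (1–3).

Key decimal bytes [226, 106, 166, 136, 128, 243, 200] = e2 6a a6 88 80 f3 c8 is exactly B = 7 bytes: K' = e2 6a a6 88 80 f3 c8.
K' ⊕ ipad = d4 5c 90 be b6 c5 fe; K' ⊕ opad = be 36 fa d4 dc af 94.
m1: inner = H(d4 5c 90 be b6 c5 fe c9) = c0; tag = H(be 36 fa d4 dc af 94 c0) = a1
m2: inner = H(d4 5c 90 be b6 c5 fe b4) = ab; tag = H(be 36 fa d4 dc af 94 ab) = 8c
m3: inner = H(d4 5c 90 be b6 c5 fe 95) = 8c; tag = H(be 36 fa d4 dc af 94 8c) = 6d ← matches

3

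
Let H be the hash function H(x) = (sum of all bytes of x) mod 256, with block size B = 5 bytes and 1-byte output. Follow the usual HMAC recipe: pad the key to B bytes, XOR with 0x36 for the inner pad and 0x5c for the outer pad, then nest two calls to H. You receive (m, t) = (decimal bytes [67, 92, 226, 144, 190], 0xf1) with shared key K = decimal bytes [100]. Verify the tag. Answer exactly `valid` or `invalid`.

Key decimal bytes [100] = 64 is 1 byte ≤ B = 5; zero-pad to 5 bytes: K' = 64 00 00 00 00.
K' ⊕ ipad = 52 36 36 36 36; K' ⊕ opad = 38 5c 5c 5c 5c.
Inner hash: sum = 82+54+54+54+54+67+92+226+144+190 = 1017; mod 256 = 249 → f9.
Outer hash (recomputed tag): sum = 56+92+92+92+92+249 = 673; mod 256 = 161 → a1.
Recomputed tag = a1; claimed = f1 → mismatch.

invalid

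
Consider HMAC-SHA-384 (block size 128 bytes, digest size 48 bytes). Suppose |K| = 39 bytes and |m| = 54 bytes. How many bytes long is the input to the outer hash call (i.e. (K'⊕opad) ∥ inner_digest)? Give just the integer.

Key is 39 ≤ 128 bytes, zero-padded: |K'| = 128.
Outer input = (K'⊕opad) ∥ H(inner) → 128 + 48 = 176 bytes.

176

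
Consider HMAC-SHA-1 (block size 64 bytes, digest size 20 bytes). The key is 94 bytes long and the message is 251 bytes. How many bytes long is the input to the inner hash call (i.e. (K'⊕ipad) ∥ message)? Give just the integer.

Key is 94 > 64 bytes, so it is hashed to 20 bytes then zero-padded to 64: |K'| = 64.
Inner input = (K'⊕ipad) ∥ m → 64 + 251 = 315 bytes.

315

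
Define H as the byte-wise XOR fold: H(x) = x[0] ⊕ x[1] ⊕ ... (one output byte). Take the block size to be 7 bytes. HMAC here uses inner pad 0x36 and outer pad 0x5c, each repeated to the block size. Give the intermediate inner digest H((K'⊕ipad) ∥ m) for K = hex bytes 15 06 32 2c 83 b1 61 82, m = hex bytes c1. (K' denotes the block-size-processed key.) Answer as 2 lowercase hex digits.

Key hex bytes 15 06 32 2c 83 b1 61 82 is 8 bytes > B = 7, so hash it first: H(key) = dc, then zero-pad to 7 bytes: K' = dc 00 00 00 00 00 00.
K' ⊕ ipad = ea 36 36 36 36 36 36.
Inner input = ea 36 36 36 36 36 36 ∥ c1.
Inner hash: XOR ea⊕36⊕36⊕36⊕36⊕36⊕36⊕c1 = 2b.

2b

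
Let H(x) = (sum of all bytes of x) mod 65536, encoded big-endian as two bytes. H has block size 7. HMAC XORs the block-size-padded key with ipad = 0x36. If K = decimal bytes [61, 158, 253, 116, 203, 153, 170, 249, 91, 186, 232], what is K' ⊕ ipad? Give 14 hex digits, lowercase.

Key decimal bytes [61, 158, 253, 116, 203, 153, 170, 249, 91, 186, 232] = 3d 9e fd 74 cb 99 aa f9 5b ba e8 is 11 bytes > B = 7, so hash it first: H(key) = 07 50, then zero-pad to 7 bytes: K' = 07 50 00 00 00 00 00.
XOR each byte with 0x36: 07⊕36=31, 50⊕36=66, 00⊕36=36, 00⊕36=36, 00⊕36=36, 00⊕36=36, 00⊕36=36.

31663636363636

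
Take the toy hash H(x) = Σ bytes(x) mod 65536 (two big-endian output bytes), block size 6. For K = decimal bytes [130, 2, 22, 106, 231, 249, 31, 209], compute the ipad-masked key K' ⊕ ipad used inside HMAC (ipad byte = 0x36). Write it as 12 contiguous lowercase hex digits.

35e236363636

Key decimal bytes [130, 2, 22, 106, 231, 249, 31, 209] = 82 02 16 6a e7 f9 1f d1 is 8 bytes > B = 6, so hash it first: H(key) = 03 d4, then zero-pad to 6 bytes: K' = 03 d4 00 00 00 00.
XOR each byte with 0x36: 03⊕36=35, d4⊕36=e2, 00⊕36=36, 00⊕36=36, 00⊕36=36, 00⊕36=36.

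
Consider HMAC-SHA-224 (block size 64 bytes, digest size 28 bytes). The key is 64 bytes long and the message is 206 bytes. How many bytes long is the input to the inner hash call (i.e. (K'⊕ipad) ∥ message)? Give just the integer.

Key is 64 ≤ 64 bytes, zero-padded: |K'| = 64.
Inner input = (K'⊕ipad) ∥ m → 64 + 206 = 270 bytes.

270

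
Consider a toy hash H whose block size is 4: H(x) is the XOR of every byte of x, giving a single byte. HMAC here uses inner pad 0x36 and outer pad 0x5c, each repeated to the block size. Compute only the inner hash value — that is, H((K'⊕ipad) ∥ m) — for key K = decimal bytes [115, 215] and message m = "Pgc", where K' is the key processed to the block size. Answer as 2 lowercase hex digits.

Key decimal bytes [115, 215] = 73 d7 is 2 bytes ≤ B = 4; zero-pad to 4 bytes: K' = 73 d7 00 00.
K' ⊕ ipad = 45 e1 36 36.
Inner input = 45 e1 36 36 ∥ 50 67 63.
Inner hash: XOR 45⊕e1⊕36⊕36⊕50⊕67⊕63 = f0.

f0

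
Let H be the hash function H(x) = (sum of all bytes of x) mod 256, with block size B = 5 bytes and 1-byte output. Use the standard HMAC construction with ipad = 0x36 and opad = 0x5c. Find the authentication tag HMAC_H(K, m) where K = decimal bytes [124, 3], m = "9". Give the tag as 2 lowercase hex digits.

ed

Key decimal bytes [124, 3] = 7c 03 is 2 bytes ≤ B = 5; zero-pad to 5 bytes: K' = 7c 03 00 00 00.
K' ⊕ ipad = 4a 35 36 36 36.  K' ⊕ opad = 20 5f 5c 5c 5c.
Inner input = (K'⊕ipad) ∥ m = 4a 35 36 36 36 ∥ 39.
Inner hash: sum = 74+53+54+54+54+57 = 346; mod 256 = 90 → 5a.
Outer input = (K'⊕opad) ∥ inner = 20 5f 5c 5c 5c ∥ 5a.
Outer hash (tag): sum = 32+95+92+92+92+90 = 493; mod 256 = 237 → ed.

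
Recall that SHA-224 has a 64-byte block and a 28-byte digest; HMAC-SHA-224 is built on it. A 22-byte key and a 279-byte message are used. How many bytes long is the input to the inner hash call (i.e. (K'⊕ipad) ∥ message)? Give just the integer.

343

Key is 22 ≤ 64 bytes, zero-padded: |K'| = 64.
Inner input = (K'⊕ipad) ∥ m → 64 + 279 = 343 bytes.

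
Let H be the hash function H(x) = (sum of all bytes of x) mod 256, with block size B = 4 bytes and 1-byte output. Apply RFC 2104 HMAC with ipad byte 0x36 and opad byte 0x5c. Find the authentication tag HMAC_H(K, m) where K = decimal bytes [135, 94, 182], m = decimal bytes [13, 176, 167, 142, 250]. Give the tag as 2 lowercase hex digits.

Key decimal bytes [135, 94, 182] = 87 5e b6 is 3 bytes ≤ B = 4; zero-pad to 4 bytes: K' = 87 5e b6 00.
K' ⊕ ipad = b1 68 80 36.  K' ⊕ opad = db 02 ea 5c.
Inner input = (K'⊕ipad) ∥ m = b1 68 80 36 ∥ 0d b0 a7 8e fa.
Inner hash: sum = 177+104+128+54+13+176+167+142+250 = 1211; mod 256 = 187 → bb.
Outer input = (K'⊕opad) ∥ inner = db 02 ea 5c ∥ bb.
Outer hash (tag): sum = 219+2+234+92+187 = 734; mod 256 = 222 → de.

de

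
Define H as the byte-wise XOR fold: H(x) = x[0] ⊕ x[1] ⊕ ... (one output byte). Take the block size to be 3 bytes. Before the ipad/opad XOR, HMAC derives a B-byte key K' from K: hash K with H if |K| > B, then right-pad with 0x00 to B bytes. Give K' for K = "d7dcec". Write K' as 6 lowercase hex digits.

|K| = 6 > B = 3, so first hash the key.
H(K): XOR 64⊕37⊕64⊕63⊕65⊕63 = 52.
Zero-pad H(K) = 52 to 3 bytes: K' = 52 00 00.

520000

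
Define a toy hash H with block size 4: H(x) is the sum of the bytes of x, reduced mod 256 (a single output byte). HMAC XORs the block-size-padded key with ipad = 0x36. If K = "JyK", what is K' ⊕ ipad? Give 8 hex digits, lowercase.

Key "JyK" = 4a 79 4b is 3 bytes ≤ B = 4; zero-pad to 4 bytes: K' = 4a 79 4b 00.
XOR each byte with 0x36: 4a⊕36=7c, 79⊕36=4f, 4b⊕36=7d, 00⊕36=36.

7c4f7d36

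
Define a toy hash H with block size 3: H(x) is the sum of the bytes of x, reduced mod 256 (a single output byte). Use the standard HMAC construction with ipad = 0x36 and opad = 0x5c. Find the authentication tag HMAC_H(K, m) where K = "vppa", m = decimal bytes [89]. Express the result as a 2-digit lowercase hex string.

Key "vppa" = 76 70 70 61 is 4 bytes > B = 3, so hash it first: H(key) = b7, then zero-pad to 3 bytes: K' = b7 00 00.
K' ⊕ ipad = 81 36 36.  K' ⊕ opad = eb 5c 5c.
Inner input = (K'⊕ipad) ∥ m = 81 36 36 ∥ 59.
Inner hash: sum = 129+54+54+89 = 326; mod 256 = 70 → 46.
Outer input = (K'⊕opad) ∥ inner = eb 5c 5c ∥ 46.
Outer hash (tag): sum = 235+92+92+70 = 489; mod 256 = 233 → e9.

e9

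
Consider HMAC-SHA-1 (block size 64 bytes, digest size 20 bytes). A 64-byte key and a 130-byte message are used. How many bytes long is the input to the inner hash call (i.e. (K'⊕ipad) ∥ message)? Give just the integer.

Key is 64 ≤ 64 bytes, zero-padded: |K'| = 64.
Inner input = (K'⊕ipad) ∥ m → 64 + 130 = 194 bytes.

194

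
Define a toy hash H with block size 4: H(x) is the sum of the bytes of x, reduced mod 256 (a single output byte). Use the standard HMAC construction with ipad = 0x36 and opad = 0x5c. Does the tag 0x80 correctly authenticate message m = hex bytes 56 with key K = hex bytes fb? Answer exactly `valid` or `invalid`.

valid

Key hex bytes fb is 1 byte ≤ B = 4; zero-pad to 4 bytes: K' = fb 00 00 00.
K' ⊕ ipad = cd 36 36 36; K' ⊕ opad = a7 5c 5c 5c.
Inner hash: sum = 205+54+54+54+86 = 453; mod 256 = 197 → c5.
Outer hash (recomputed tag): sum = 167+92+92+92+197 = 640; mod 256 = 128 → 80.
Recomputed tag = 80; claimed = 80 → match.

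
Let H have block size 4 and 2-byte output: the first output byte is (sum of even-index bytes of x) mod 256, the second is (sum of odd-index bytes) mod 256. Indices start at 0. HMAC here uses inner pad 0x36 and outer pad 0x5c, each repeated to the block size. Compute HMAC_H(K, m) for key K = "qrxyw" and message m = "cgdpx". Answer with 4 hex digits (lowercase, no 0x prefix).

Key "qrxyw" = 71 72 78 79 77 is 5 bytes > B = 4, so hash it first: H(key) = 60 eb, then zero-pad to 4 bytes: K' = 60 eb 00 00.
K' ⊕ ipad = 56 dd 36 36.  K' ⊕ opad = 3c b7 5c 5c.
Inner input = (K'⊕ipad) ∥ m = 56 dd 36 36 ∥ 63 67 64 70 78.
Inner hash: even-index sum = 459 mod 256 = 203; odd-index sum = 490 mod 256 = 234 → cb ea.
Outer input = (K'⊕opad) ∥ inner = 3c b7 5c 5c ∥ cb ea.
Outer hash (tag): even-index sum = 355 mod 256 = 99; odd-index sum = 509 mod 256 = 253 → 63 fd.

63fd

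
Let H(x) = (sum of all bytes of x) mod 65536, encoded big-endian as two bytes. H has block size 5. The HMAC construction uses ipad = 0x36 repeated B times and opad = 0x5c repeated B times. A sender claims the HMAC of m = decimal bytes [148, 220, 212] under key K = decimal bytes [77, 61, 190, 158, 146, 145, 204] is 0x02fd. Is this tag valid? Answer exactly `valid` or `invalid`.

Key decimal bytes [77, 61, 190, 158, 146, 145, 204] = 4d 3d be 9e 92 91 cc is 7 bytes > B = 5, so hash it first: H(key) = 03 d5, then zero-pad to 5 bytes: K' = 03 d5 00 00 00.
K' ⊕ ipad = 35 e3 36 36 36; K' ⊕ opad = 5f 89 5c 5c 5c.
Inner hash: sum = 53+227+54+54+54+148+220+212 = 1022 → 03 fe.
Outer hash (recomputed tag): sum = 95+137+92+92+92+3+254 = 765 → 02 fd.
Recomputed tag = 02fd; claimed = 02fd → match.

valid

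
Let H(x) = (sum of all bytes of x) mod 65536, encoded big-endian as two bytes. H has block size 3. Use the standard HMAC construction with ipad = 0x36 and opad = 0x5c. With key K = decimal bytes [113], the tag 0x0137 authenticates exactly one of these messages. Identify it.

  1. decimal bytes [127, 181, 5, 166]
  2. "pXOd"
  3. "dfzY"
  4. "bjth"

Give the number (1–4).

3

Key decimal bytes [113] = 71 is 1 byte ≤ B = 3; zero-pad to 3 bytes: K' = 71 00 00.
K' ⊕ ipad = 47 36 36; K' ⊕ opad = 2d 5c 5c.
m1: inner = H(47 36 36 7f b5 05 a6) = 02 92; tag = H(2d 5c 5c 02 92) = 0179
m2: inner = H(47 36 36 70 58 4f 64) = 02 2e; tag = H(2d 5c 5c 02 2e) = 0115
m3: inner = H(47 36 36 64 66 7a 59) = 02 50; tag = H(2d 5c 5c 02 50) = 0137 ← matches
m4: inner = H(47 36 36 62 6a 74 68) = 02 5b; tag = H(2d 5c 5c 02 5b) = 0142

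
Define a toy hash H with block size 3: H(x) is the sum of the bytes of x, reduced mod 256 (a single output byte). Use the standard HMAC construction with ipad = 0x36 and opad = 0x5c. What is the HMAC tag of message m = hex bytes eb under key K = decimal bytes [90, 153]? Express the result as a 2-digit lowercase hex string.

Key decimal bytes [90, 153] = 5a 99 is 2 bytes ≤ B = 3; zero-pad to 3 bytes: K' = 5a 99 00.
K' ⊕ ipad = 6c af 36.  K' ⊕ opad = 06 c5 5c.
Inner input = (K'⊕ipad) ∥ m = 6c af 36 ∥ eb.
Inner hash: sum = 108+175+54+235 = 572; mod 256 = 60 → 3c.
Outer input = (K'⊕opad) ∥ inner = 06 c5 5c ∥ 3c.
Outer hash (tag): sum = 6+197+92+60 = 355; mod 256 = 99 → 63.

63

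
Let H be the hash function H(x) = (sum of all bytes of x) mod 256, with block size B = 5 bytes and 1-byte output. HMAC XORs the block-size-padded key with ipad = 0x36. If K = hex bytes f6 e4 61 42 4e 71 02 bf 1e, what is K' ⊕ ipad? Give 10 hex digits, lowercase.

Key hex bytes f6 e4 61 42 4e 71 02 bf 1e is 9 bytes > B = 5, so hash it first: H(key) = 1b, then zero-pad to 5 bytes: K' = 1b 00 00 00 00.
XOR each byte with 0x36: 1b⊕36=2d, 00⊕36=36, 00⊕36=36, 00⊕36=36, 00⊕36=36.

2d36363636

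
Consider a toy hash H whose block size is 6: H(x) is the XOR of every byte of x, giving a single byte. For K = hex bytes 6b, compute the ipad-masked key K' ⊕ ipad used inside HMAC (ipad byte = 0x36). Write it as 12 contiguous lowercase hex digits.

5d3636363636

Key hex bytes 6b is 1 byte ≤ B = 6; zero-pad to 6 bytes: K' = 6b 00 00 00 00 00.
XOR each byte with 0x36: 6b⊕36=5d, 00⊕36=36, 00⊕36=36, 00⊕36=36, 00⊕36=36, 00⊕36=36.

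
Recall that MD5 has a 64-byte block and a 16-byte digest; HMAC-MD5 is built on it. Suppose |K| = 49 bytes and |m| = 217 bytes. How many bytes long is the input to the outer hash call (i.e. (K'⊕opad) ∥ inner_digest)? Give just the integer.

80

Key is 49 ≤ 64 bytes, zero-padded: |K'| = 64.
Outer input = (K'⊕opad) ∥ H(inner) → 64 + 16 = 80 bytes.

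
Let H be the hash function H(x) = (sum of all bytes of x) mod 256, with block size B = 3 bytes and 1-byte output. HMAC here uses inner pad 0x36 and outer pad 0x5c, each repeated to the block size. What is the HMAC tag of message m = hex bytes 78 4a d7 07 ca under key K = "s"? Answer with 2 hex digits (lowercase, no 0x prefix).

Key "s" = 73 is 1 byte ≤ B = 3; zero-pad to 3 bytes: K' = 73 00 00.
K' ⊕ ipad = 45 36 36.  K' ⊕ opad = 2f 5c 5c.
Inner input = (K'⊕ipad) ∥ m = 45 36 36 ∥ 78 4a d7 07 ca.
Inner hash: sum = 69+54+54+120+74+215+7+202 = 795; mod 256 = 27 → 1b.
Outer input = (K'⊕opad) ∥ inner = 2f 5c 5c ∥ 1b.
Outer hash (tag): sum = 47+92+92+27 = 258; mod 256 = 2 → 02.

02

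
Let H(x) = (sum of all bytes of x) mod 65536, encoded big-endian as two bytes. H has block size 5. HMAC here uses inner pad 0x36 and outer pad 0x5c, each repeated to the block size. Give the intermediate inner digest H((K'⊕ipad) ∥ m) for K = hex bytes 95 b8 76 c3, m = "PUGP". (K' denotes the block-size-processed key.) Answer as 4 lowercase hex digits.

Key hex bytes 95 b8 76 c3 is 4 bytes ≤ B = 5; zero-pad to 5 bytes: K' = 95 b8 76 c3 00.
K' ⊕ ipad = a3 8e 40 f5 36.
Inner input = a3 8e 40 f5 36 ∥ 50 55 47 50.
Inner hash: sum = 163+142+64+245+54+80+85+71+80 = 984 → 03 d8.

03d8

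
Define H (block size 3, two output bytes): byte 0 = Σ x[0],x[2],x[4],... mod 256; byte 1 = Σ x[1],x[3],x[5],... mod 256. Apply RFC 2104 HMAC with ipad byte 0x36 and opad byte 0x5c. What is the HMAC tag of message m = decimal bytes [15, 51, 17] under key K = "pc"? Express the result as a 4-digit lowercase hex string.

Key "pc" = 70 63 is 2 bytes ≤ B = 3; zero-pad to 3 bytes: K' = 70 63 00.
K' ⊕ ipad = 46 55 36.  K' ⊕ opad = 2c 3f 5c.
Inner input = (K'⊕ipad) ∥ m = 46 55 36 ∥ 0f 33 11.
Inner hash: even-index sum = 175 mod 256 = 175; odd-index sum = 117 mod 256 = 117 → af 75.
Outer input = (K'⊕opad) ∥ inner = 2c 3f 5c ∥ af 75.
Outer hash (tag): even-index sum = 253 mod 256 = 253; odd-index sum = 238 mod 256 = 238 → fd ee.

fdee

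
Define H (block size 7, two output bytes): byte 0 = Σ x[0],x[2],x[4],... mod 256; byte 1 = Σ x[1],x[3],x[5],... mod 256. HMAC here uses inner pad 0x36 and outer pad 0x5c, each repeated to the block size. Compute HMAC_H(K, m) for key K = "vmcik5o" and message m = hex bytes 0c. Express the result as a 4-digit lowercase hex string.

Key "vmcik5o" = 76 6d 63 69 6b 35 6f is exactly B = 7 bytes: K' = 76 6d 63 69 6b 35 6f.
K' ⊕ ipad = 40 5b 55 5f 5d 03 59.  K' ⊕ opad = 2a 31 3f 35 37 69 33.
Inner input = (K'⊕ipad) ∥ m = 40 5b 55 5f 5d 03 59 ∥ 0c.
Inner hash: even-index sum = 331 mod 256 = 75; odd-index sum = 201 mod 256 = 201 → 4b c9.
Outer input = (K'⊕opad) ∥ inner = 2a 31 3f 35 37 69 33 ∥ 4b c9.
Outer hash (tag): even-index sum = 412 mod 256 = 156; odd-index sum = 282 mod 256 = 26 → 9c 1a.

9c1a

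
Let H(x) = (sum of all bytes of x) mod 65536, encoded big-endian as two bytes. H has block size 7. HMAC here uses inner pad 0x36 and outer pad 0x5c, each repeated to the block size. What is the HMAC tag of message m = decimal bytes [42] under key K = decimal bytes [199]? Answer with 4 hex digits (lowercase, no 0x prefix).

Key decimal bytes [199] = c7 is 1 byte ≤ B = 7; zero-pad to 7 bytes: K' = c7 00 00 00 00 00 00.
K' ⊕ ipad = f1 36 36 36 36 36 36.  K' ⊕ opad = 9b 5c 5c 5c 5c 5c 5c.
Inner input = (K'⊕ipad) ∥ m = f1 36 36 36 36 36 36 ∥ 2a.
Inner hash: sum = 241+54+54+54+54+54+54+42 = 607 → 02 5f.
Outer input = (K'⊕opad) ∥ inner = 9b 5c 5c 5c 5c 5c 5c ∥ 02 5f.
Outer hash (tag): sum = 155+92+92+92+92+92+92+2+95 = 804 → 03 24.

0324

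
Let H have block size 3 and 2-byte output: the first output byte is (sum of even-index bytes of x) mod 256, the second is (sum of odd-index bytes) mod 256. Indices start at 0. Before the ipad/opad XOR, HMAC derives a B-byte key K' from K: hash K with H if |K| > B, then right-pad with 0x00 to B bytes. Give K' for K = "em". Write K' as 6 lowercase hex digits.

656d00

Key "em" = 65 6d is 2 bytes ≤ B = 3; zero-pad to 3 bytes: K' = 65 6d 00.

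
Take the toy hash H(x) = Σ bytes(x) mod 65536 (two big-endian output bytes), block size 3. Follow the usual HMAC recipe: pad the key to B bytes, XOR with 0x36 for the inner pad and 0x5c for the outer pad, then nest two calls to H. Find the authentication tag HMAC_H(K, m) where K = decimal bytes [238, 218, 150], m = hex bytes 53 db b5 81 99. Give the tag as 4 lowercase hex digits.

0268

Key decimal bytes [238, 218, 150] = ee da 96 is exactly B = 3 bytes: K' = ee da 96.
K' ⊕ ipad = d8 ec a0.  K' ⊕ opad = b2 86 ca.
Inner input = (K'⊕ipad) ∥ m = d8 ec a0 ∥ 53 db b5 81 99.
Inner hash: sum = 216+236+160+83+219+181+129+153 = 1377 → 05 61.
Outer input = (K'⊕opad) ∥ inner = b2 86 ca ∥ 05 61.
Outer hash (tag): sum = 178+134+202+5+97 = 616 → 02 68.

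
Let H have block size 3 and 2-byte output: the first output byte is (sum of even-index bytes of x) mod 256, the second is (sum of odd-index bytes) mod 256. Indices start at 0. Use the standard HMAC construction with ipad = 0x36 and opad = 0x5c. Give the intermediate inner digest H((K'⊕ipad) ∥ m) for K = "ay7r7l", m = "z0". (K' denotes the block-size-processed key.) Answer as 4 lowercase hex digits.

Key "ay7r7l" = 61 79 37 72 37 6c is 6 bytes > B = 3, so hash it first: H(key) = cf 57, then zero-pad to 3 bytes: K' = cf 57 00.
K' ⊕ ipad = f9 61 36.
Inner input = f9 61 36 ∥ 7a 30.
Inner hash: even-index sum = 351 mod 256 = 95; odd-index sum = 219 mod 256 = 219 → 5f db.

5fdb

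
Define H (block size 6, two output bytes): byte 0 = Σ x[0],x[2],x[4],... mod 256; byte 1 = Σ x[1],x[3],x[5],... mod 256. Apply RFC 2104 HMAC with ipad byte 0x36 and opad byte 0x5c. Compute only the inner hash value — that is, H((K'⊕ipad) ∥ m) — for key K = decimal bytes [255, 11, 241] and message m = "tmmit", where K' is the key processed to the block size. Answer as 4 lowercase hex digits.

Key decimal bytes [255, 11, 241] = ff 0b f1 is 3 bytes ≤ B = 6; zero-pad to 6 bytes: K' = ff 0b f1 00 00 00.
K' ⊕ ipad = c9 3d c7 36 36 36.
Inner input = c9 3d c7 36 36 36 ∥ 74 6d 6d 69 74.
Inner hash: even-index sum = 795 mod 256 = 27; odd-index sum = 383 mod 256 = 127 → 1b 7f.

1b7f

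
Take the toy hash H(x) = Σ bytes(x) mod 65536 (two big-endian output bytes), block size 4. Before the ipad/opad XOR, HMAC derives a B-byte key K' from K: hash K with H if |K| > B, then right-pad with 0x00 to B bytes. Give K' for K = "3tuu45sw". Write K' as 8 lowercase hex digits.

|K| = 8 > B = 4, so first hash the key.
H(K): sum = 51+116+117+117+52+53+115+119 = 740 → 02 e4.
Zero-pad H(K) = 02 e4 to 4 bytes: K' = 02 e4 00 00.

02e40000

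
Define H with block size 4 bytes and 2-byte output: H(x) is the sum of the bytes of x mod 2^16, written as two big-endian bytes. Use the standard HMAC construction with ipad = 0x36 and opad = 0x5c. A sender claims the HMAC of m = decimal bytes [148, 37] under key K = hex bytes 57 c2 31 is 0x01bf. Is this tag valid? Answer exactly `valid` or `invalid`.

Key hex bytes 57 c2 31 is 3 bytes ≤ B = 4; zero-pad to 4 bytes: K' = 57 c2 31 00.
K' ⊕ ipad = 61 f4 07 36; K' ⊕ opad = 0b 9e 6d 5c.
Inner hash: sum = 97+244+7+54+148+37 = 587 → 02 4b.
Outer hash (recomputed tag): sum = 11+158+109+92+2+75 = 447 → 01 bf.
Recomputed tag = 01bf; claimed = 01bf → match.

valid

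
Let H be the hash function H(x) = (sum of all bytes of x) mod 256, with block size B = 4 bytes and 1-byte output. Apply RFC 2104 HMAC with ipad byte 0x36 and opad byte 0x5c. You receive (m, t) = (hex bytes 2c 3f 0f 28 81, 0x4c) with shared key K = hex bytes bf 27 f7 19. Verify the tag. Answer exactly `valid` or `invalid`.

invalid

Key hex bytes bf 27 f7 19 is exactly B = 4 bytes: K' = bf 27 f7 19.
K' ⊕ ipad = 89 11 c1 2f; K' ⊕ opad = e3 7b ab 45.
Inner hash: sum = 137+17+193+47+44+63+15+40+129 = 685; mod 256 = 173 → ad.
Outer hash (recomputed tag): sum = 227+123+171+69+173 = 763; mod 256 = 251 → fb.
Recomputed tag = fb; claimed = 4c → mismatch.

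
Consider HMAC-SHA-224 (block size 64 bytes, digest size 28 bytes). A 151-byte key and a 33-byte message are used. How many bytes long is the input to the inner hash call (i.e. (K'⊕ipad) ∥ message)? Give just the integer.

Key is 151 > 64 bytes, so it is hashed to 28 bytes then zero-padded to 64: |K'| = 64.
Inner input = (K'⊕ipad) ∥ m → 64 + 33 = 97 bytes.

97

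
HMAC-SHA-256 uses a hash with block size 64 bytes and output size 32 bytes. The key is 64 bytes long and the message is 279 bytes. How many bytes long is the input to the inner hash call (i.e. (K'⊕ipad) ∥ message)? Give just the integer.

Key is 64 ≤ 64 bytes, zero-padded: |K'| = 64.
Inner input = (K'⊕ipad) ∥ m → 64 + 279 = 343 bytes.

343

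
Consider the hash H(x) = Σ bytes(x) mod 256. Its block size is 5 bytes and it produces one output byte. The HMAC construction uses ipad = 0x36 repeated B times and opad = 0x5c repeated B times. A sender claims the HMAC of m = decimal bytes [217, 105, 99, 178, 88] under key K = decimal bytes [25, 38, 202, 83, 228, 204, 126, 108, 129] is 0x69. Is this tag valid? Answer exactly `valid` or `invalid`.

Key decimal bytes [25, 38, 202, 83, 228, 204, 126, 108, 129] = 19 26 ca 53 e4 cc 7e 6c 81 is 9 bytes > B = 5, so hash it first: H(key) = 77, then zero-pad to 5 bytes: K' = 77 00 00 00 00.
K' ⊕ ipad = 41 36 36 36 36; K' ⊕ opad = 2b 5c 5c 5c 5c.
Inner hash: sum = 65+54+54+54+54+217+105+99+178+88 = 968; mod 256 = 200 → c8.
Outer hash (recomputed tag): sum = 43+92+92+92+92+200 = 611; mod 256 = 99 → 63.
Recomputed tag = 63; claimed = 69 → mismatch.

invalid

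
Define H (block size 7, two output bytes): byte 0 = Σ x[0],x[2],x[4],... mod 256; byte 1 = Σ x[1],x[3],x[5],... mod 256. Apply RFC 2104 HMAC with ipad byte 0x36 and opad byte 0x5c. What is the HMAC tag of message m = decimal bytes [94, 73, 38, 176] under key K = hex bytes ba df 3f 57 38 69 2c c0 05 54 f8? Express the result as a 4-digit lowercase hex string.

Key hex bytes ba df 3f 57 38 69 2c c0 05 54 f8 is 11 bytes > B = 7, so hash it first: H(key) = 5a b3, then zero-pad to 7 bytes: K' = 5a b3 00 00 00 00 00.
K' ⊕ ipad = 6c 85 36 36 36 36 36.  K' ⊕ opad = 06 ef 5c 5c 5c 5c 5c.
Inner input = (K'⊕ipad) ∥ m = 6c 85 36 36 36 36 36 ∥ 5e 49 26 b0.
Inner hash: even-index sum = 519 mod 256 = 7; odd-index sum = 373 mod 256 = 117 → 07 75.
Outer input = (K'⊕opad) ∥ inner = 06 ef 5c 5c 5c 5c 5c ∥ 07 75.
Outer hash (tag): even-index sum = 399 mod 256 = 143; odd-index sum = 430 mod 256 = 174 → 8f ae.

8fae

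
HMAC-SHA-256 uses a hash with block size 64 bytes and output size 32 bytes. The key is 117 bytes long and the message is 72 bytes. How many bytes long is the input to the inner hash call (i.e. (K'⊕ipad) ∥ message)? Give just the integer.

136

Key is 117 > 64 bytes, so it is hashed to 32 bytes then zero-padded to 64: |K'| = 64.
Inner input = (K'⊕ipad) ∥ m → 64 + 72 = 136 bytes.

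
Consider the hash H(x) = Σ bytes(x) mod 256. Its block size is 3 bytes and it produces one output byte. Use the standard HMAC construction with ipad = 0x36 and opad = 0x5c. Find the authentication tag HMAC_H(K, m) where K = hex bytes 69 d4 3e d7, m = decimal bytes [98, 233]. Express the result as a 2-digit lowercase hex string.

e1

Key hex bytes 69 d4 3e d7 is 4 bytes > B = 3, so hash it first: H(key) = 52, then zero-pad to 3 bytes: K' = 52 00 00.
K' ⊕ ipad = 64 36 36.  K' ⊕ opad = 0e 5c 5c.
Inner input = (K'⊕ipad) ∥ m = 64 36 36 ∥ 62 e9.
Inner hash: sum = 100+54+54+98+233 = 539; mod 256 = 27 → 1b.
Outer input = (K'⊕opad) ∥ inner = 0e 5c 5c ∥ 1b.
Outer hash (tag): sum = 14+92+92+27 = 225 → e1.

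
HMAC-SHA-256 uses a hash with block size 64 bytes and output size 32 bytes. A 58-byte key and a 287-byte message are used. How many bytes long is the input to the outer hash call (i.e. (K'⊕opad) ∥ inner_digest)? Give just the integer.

96

Key is 58 ≤ 64 bytes, zero-padded: |K'| = 64.
Outer input = (K'⊕opad) ∥ H(inner) → 64 + 32 = 96 bytes.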